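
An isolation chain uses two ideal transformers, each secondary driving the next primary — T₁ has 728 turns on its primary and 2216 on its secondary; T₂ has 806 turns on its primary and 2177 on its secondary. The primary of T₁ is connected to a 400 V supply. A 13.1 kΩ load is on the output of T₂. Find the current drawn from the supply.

I_supply ≈ 2.06 A

After T₁: V = 400.00 × 2216/728 = 1217.6 V.
After T₂: V = 1217.6 × 2177/806 = 3288.7 V.
I_load = 3288.7/13100 = 0.25104 A, so P_out = 3288.7 × 0.25104 = 825.60 W.
All ideal ⇒ P_in = P_out, so I_supply = 825.60/400 = 2.06 A.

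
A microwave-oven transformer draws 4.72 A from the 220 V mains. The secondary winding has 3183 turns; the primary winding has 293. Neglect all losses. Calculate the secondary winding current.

I_s/I_p = N_p/N_s, so I_s = 4.72 × 293/3183 = 0.434 A.

I_s ≈ 0.434 A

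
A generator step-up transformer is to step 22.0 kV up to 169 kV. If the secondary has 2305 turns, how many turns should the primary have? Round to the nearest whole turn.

N_p/N_s = V_p/V_s, so N_p = 2305 × 22000/169000 = 300.1 ≈ 300 turns.

N_p = 300 turns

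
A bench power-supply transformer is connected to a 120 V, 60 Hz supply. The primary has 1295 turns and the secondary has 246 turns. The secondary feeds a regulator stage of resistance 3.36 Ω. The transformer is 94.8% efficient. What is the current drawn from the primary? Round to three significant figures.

I_p ≈ 1.36 A

V_s = 120 × 246/1295 = 22.795 V.
I_s = V_s/R = 22.795/3.36 = 6.7843 A.
P_out = V_s I_s = 22.795 × 6.7843 = 154.65 W.
P_in = P_out/η = 154.65/0.948 = 163.13 W.
I_p = P_in/V_p = 163.13/120 = 1.36 A.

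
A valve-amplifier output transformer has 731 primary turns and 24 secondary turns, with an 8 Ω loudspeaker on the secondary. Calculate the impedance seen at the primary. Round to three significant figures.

Z_p = (N_p/N_s)² × Z_s = (731/24)² × 8 = 7420 Ω.

Z_p ≈ 7420 Ω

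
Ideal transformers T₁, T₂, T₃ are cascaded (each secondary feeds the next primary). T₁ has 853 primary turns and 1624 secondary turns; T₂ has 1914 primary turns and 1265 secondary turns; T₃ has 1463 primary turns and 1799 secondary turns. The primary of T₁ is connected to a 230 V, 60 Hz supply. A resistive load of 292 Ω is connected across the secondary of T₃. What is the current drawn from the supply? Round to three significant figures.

After T₁: V = 230.00 × 1624/853 = 437.89 V.
After T₂: V = 437.89 × 1265/1914 = 289.41 V.
After T₃: V = 289.41 × 1799/1463 = 355.88 V.
I_load = 355.88/292 = 1.2188 A, so P_out = 355.88 × 1.2188 = 433.73 W.
All ideal ⇒ P_in = P_out, so I_supply = 433.73/230 = 1.89 A.

I_supply ≈ 1.89 A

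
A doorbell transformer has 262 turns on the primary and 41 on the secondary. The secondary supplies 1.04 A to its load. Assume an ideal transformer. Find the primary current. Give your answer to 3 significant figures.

I_p ≈ 0.163 A

For an ideal transformer I_p/I_s = N_s/N_p, so I_p = 1.04 × 41/262 = 0.163 A.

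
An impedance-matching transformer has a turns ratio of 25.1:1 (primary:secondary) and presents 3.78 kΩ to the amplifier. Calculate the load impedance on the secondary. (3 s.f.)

Z_s ≈ 6.00 Ω

Z_s = Z_p/(N_p/N_s)² = 3780/25.1² = 6.00 Ω.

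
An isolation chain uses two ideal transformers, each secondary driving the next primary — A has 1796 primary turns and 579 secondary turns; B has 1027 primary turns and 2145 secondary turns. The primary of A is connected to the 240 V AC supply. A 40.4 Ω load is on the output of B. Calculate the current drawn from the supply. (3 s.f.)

Secondary of A: V = 240.00 × 579/1796 = 77.372 V.
Secondary of B: V = 77.372 × 2145/1027 = 161.60 V.
I_load = 161.60/40.4 = 4.0000 A, so P_out = 161.60 × 4.0000 = 646.40 W.
All ideal ⇒ P_in = P_out, so I_supply = 646.40/240 = 2.69 A.

I_supply ≈ 2.69 A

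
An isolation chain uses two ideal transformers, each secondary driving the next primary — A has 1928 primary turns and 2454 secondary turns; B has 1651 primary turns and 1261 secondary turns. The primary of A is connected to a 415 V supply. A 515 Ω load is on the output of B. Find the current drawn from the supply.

I_supply ≈ 0.762 A

Secondary of A: V = 415.00 × 2454/1928 = 528.22 V.
Secondary of B: V = 528.22 × 1261/1651 = 403.44 V.
I_load = 403.44/515 = 0.78339 A, so P_out = 403.44 × 0.78339 = 316.05 W.
All ideal ⇒ P_in = P_out, so I_supply = 316.05/415 = 0.762 A.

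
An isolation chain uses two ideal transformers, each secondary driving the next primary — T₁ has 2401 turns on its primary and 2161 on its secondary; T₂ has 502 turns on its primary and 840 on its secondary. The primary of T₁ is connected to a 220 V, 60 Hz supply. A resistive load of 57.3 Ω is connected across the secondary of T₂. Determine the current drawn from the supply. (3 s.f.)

After T₁: V = 220.00 × 2161/2401 = 198.01 V.
After T₂: V = 198.01 × 840/502 = 331.33 V.
I_load = 331.33/57.3 = 5.7824 A, so P_out = 331.33 × 5.7824 = 1915.9 W.
All ideal ⇒ P_in = P_out, so I_supply = 1915.9/220 = 8.71 A.

I_supply ≈ 8.71 A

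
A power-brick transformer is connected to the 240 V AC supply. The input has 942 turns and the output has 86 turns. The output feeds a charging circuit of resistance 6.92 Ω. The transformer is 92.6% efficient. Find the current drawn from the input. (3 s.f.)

V_out = 240 × 86/942 = 21.911 V.
I_out = V_out/R = 21.911/6.92 = 3.1663 A.
P_out = V_out I_out = 21.911 × 3.1663 = 69.376 W.
P_in = P_out/η = 69.376/0.926 = 74.920 W.
I_in = P_in/V_in = 74.920/240 = 0.312 A.

I_in ≈ 0.312 A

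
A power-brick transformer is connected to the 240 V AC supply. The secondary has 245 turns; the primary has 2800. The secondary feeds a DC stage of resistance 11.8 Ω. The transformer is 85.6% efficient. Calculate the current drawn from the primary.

V_s = 240 × 245/2800 = 21.000 V.
I_s = V_s/R = 21.000/11.8 = 1.7797 A.
P_out = V_s I_s = 21.000 × 1.7797 = 37.373 W.
P_in = P_out/η = 37.373/0.856 = 43.660 W.
I_p = P_in/V_p = 43.660/240 = 0.182 A.

I_p ≈ 0.182 A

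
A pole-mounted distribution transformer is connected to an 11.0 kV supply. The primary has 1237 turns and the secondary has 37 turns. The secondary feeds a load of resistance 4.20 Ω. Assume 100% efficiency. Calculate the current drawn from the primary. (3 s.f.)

I_p ≈ 2.34 A

V_s = V_p × N_s/N_p = 11000 × 37/1237 = 329.02 V.
I_s = V_s/R = 329.02/4.20 = 78.339 A.
For an ideal transformer I_p N_p = I_s N_s, so I_p = 78.339 × 37/1237 = 2.34 A.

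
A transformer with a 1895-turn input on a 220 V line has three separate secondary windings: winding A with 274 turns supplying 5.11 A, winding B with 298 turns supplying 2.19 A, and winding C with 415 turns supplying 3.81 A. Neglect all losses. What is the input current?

V_A = 220 × 274/1895 = 31.810 V; V_B = 220 × 298/1895 = 34.596 V; V_C = 220 × 415/1895 = 48.179 V.
P_out = V_A I_A + V_B I_B + V_C I_C = 31.810×5.11 + 34.596×2.19 + 48.179×3.81 = 162.55 + 75.766 + 183.56 = 421.88 W.
Ideal ⇒ P_in = P_out, so I_in = P_out/V_in = 421.88/220 = 1.92 A.

I_in ≈ 1.92 A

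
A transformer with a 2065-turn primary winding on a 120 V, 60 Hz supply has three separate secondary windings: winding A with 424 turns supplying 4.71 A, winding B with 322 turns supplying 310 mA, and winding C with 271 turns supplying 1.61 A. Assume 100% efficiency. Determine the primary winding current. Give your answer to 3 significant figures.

V_A = 120 × 424/2065 = 24.639 V; V_B = 120 × 322/2065 = 18.712 V; V_C = 120 × 271/2065 = 15.748 V.
P_out = V_A I_A + V_B I_B + V_C I_C = 24.639×4.71 + 18.712×0.310 + 15.748×1.61 = 116.05 + 5.8007 + 25.355 = 147.21 W.
Ideal ⇒ P_in = P_out, so I_p = P_out/V_p = 147.21/120 = 1.23 A.

I_p ≈ 1.23 A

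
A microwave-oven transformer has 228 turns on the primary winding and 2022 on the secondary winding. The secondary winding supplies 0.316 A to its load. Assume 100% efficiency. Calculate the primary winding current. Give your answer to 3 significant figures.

I_p ≈ 2.80 A

For an ideal transformer I_p/I_s = N_s/N_p, so I_p = 0.316 × 2022/228 = 2.80 A.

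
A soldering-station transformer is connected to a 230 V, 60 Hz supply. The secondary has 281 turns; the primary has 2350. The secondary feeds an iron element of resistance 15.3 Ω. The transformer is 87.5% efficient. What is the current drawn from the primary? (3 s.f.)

V_s = 230 × 281/2350 = 27.502 V.
I_s = V_s/R = 27.502/15.3 = 1.7975 A.
P_out = V_s I_s = 27.502 × 1.7975 = 49.436 W.
P_in = P_out/η = 49.436/0.875 = 56.498 W.
I_p = P_in/V_p = 56.498/230 = 0.246 A.

I_p ≈ 0.246 A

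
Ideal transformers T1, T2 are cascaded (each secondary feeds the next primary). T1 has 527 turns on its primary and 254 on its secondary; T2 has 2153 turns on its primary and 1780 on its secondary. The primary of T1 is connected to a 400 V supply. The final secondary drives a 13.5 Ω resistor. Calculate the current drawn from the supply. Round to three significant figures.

After T1: V = 400.00 × 254/527 = 192.79 V.
After T2: V = 192.79 × 1780/2153 = 159.39 V.
I_load = 159.39/13.5 = 11.807 A, so P_out = 159.39 × 11.807 = 1881.8 W.
All ideal ⇒ P_in = P_out, so I_supply = 1881.8/400 = 4.70 A.

I_supply ≈ 4.70 A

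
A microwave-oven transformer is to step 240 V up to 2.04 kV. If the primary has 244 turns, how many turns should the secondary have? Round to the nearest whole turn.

N_s = 2074 turns

N_s/N_p = V_s/V_p, so N_s = 244 × 2040/240 = 2074.0 ≈ 2074 turns.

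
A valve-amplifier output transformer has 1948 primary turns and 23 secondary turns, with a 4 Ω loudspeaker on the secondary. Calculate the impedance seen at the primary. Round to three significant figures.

Z_p ≈ 28700 Ω

Z_p = (N_p/N_s)² × Z_s = (1948/23)² × 4 = 28700 Ω.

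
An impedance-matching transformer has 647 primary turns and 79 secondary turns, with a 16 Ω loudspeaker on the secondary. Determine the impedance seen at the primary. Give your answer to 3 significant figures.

Z_p = (N_p/N_s)² × Z_s = (647/79)² × 16 = 1070 Ω.

Z_p ≈ 1070 Ω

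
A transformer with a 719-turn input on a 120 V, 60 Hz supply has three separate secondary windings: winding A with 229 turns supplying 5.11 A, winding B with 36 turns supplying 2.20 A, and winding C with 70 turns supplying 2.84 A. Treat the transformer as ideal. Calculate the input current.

I_in ≈ 2.01 A

V_A = 120 × 229/719 = 38.220 V; V_B = 120 × 36/719 = 6.0083 V; V_C = 120 × 70/719 = 11.683 V.
P_out = V_A I_A + V_B I_B + V_C I_C = 38.220×5.11 + 6.0083×2.20 + 11.683×2.84 = 195.30 + 13.218 + 33.179 = 241.70 W.
Ideal ⇒ P_in = P_out, so I_in = P_out/V_in = 241.70/120 = 2.01 A.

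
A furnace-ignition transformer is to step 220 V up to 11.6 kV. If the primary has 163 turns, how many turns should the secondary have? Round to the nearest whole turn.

N_s = 8595 turns

N_s/N_p = V_s/V_p, so N_s = 163 × 11600/220 = 8594.5 ≈ 8595 turns.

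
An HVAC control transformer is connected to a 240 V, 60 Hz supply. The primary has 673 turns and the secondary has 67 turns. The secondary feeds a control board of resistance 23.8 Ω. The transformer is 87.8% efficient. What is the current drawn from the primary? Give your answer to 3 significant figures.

I_p ≈ 0.114 A

V_s = 240 × 67/673 = 23.893 V.
I_s = V_s/R = 23.893/23.8 = 1.0039 A.
P_out = V_s I_s = 23.893 × 1.0039 = 23.986 W.
P_in = P_out/η = 23.986/0.878 = 27.319 W.
I_p = P_in/V_p = 27.319/240 = 0.114 A.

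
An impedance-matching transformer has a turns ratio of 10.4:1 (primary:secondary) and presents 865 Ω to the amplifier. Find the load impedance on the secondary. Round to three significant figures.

Z_s ≈ 8.00 Ω

Z_s = Z_p/(N_p/N_s)² = 865/10.4² = 8.00 Ω.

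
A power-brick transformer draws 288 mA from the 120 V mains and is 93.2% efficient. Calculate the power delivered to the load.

P_out ≈ 32.2 W

P_in = V_p I_p = 120 × 0.288 = 34.560 W.
P_out = η P_in = 0.932 × 34.560 = 32.2 W.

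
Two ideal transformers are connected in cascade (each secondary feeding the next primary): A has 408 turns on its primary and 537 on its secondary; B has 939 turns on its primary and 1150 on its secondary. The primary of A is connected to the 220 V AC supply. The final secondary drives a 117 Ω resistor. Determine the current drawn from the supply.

I_supply ≈ 4.89 A

After A: V = 220.00 × 537/408 = 289.56 V.
After B: V = 289.56 × 1150/939 = 354.62 V.
I_load = 354.62/117 = 3.0310 A, so P_out = 354.62 × 3.0310 = 1074.9 W.
All ideal ⇒ P_in = P_out, so I_supply = 1074.9/220 = 4.89 A.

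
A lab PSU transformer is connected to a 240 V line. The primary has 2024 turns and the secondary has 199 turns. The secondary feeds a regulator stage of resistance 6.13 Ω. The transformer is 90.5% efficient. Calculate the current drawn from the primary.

V_s = 240 × 199/2024 = 23.597 V.
I_s = V_s/R = 23.597/6.13 = 3.8494 A.
P_out = V_s I_s = 23.597 × 3.8494 = 90.834 W.
P_in = P_out/η = 90.834/0.905 = 100.37 W.
I_p = P_in/V_p = 100.37/240 = 0.418 A.

I_p ≈ 0.418 A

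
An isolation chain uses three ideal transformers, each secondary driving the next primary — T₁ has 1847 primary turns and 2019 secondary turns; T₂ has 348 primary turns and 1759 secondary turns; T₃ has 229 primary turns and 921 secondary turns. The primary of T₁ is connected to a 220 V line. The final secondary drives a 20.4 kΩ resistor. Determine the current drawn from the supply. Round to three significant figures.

Secondary of T₁: V = 220.00 × 2019/1847 = 240.49 V.
Secondary of T₂: V = 240.49 × 1759/348 = 1215.6 V.
Secondary of T₃: V = 1215.6 × 921/229 = 4888.8 V.
I_load = 4888.8/20400 = 0.23965 A, so P_out = 4888.8 × 0.23965 = 1171.6 W.
All ideal ⇒ P_in = P_out, so I_supply = 1171.6/220 = 5.33 A.

I_supply ≈ 5.33 A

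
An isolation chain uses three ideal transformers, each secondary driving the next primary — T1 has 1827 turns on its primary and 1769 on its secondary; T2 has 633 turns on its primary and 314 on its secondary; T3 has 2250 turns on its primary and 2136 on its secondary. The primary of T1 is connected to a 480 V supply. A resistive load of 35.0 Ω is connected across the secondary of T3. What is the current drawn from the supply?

I_supply ≈ 2.85 A

Secondary of T1: V = 480.00 × 1769/1827 = 464.76 V.
Secondary of T2: V = 464.76 × 314/633 = 230.55 V.
Secondary of T3: V = 230.55 × 2136/2250 = 218.86 V.
I_load = 218.86/35.0 = 6.2533 A, so P_out = 218.86 × 6.2533 = 1368.6 W.
All ideal ⇒ P_in = P_out, so I_supply = 1368.6/480 = 2.85 A.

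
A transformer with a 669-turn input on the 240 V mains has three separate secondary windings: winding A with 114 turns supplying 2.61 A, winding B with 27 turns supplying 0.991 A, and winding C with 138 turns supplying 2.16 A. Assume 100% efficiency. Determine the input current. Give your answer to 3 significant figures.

I_in ≈ 0.930 A

V_A = 240 × 114/669 = 40.897 V; V_B = 240 × 27/669 = 9.6861 V; V_C = 240 × 138/669 = 49.507 V.
P_out = V_A I_A + V_B I_B + V_C I_C = 40.897×2.61 + 9.6861×0.991 + 49.507×2.16 = 106.74 + 9.5989 + 106.93 = 223.27 W.
Ideal ⇒ P_in = P_out, so I_in = P_out/V_in = 223.27/240 = 0.930 A.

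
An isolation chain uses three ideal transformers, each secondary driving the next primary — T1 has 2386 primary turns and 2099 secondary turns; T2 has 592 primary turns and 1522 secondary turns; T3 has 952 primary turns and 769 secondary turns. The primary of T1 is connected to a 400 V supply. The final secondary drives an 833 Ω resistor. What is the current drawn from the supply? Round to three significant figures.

After T1: V = 400.00 × 2099/2386 = 351.89 V.
After T2: V = 351.89 × 1522/592 = 904.68 V.
After T3: V = 904.68 × 769/952 = 730.78 V.
I_load = 730.78/833 = 0.87728 A, so P_out = 730.78 × 0.87728 = 641.10 W.
All ideal ⇒ P_in = P_out, so I_supply = 641.10/400 = 1.60 A.

I_supply ≈ 1.60 A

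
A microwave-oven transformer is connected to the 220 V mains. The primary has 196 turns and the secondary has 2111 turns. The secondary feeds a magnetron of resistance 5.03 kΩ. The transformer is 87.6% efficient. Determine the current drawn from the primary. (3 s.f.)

I_p ≈ 5.79 A

V_s = 220 × 2111/196 = 2369.5 V.
I_s = V_s/R = 2369.5/5030 = 0.47107 A.
P_out = V_s I_s = 2369.5 × 0.47107 = 1116.2 W.
P_in = P_out/η = 1116.2/0.876 = 1274.2 W.
I_p = P_in/V_p = 1274.2/220 = 5.79 A.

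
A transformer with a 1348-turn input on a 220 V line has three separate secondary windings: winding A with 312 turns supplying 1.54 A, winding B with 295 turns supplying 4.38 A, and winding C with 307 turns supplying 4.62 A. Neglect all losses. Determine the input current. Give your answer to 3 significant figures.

V_A = 220 × 312/1348 = 50.920 V; V_B = 220 × 295/1348 = 48.145 V; V_C = 220 × 307/1348 = 50.104 V.
P_out = V_A I_A + V_B I_B + V_C I_C = 50.920×1.54 + 48.145×4.38 + 50.104×4.62 = 78.417 + 210.88 + 231.48 = 520.77 W.
Ideal ⇒ P_in = P_out, so I_in = P_out/V_in = 520.77/220 = 2.37 A.

I_in ≈ 2.37 A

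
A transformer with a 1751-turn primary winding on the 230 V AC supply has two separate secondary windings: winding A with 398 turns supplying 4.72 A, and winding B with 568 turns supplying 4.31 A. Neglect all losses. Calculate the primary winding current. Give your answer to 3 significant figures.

V_A = 230 × 398/1751 = 52.279 V; V_B = 230 × 568/1751 = 74.609 V.
P_out = V_A I_A + V_B I_B = 52.279×4.72 + 74.609×4.31 = 246.76 + 321.56 = 568.32 W.
Ideal ⇒ P_in = P_out, so I_p = P_out/V_p = 568.32/230 = 2.47 A.

I_p ≈ 2.47 A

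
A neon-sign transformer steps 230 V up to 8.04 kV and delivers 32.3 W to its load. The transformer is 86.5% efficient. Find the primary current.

P_in = P_out/η = 32.3/0.865 = 37.341 W.
I_p = P_in/V_p = 37.341/230 = 0.162 A.

I_p ≈ 0.162 A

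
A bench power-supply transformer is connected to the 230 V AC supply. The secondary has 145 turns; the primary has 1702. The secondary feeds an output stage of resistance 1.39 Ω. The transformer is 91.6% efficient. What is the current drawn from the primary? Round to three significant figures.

I_p ≈ 1.31 A

V_s = 230 × 145/1702 = 19.595 V.
I_s = V_s/R = 19.595/1.39 = 14.097 A.
P_out = V_s I_s = 19.595 × 14.097 = 276.22 W.
P_in = P_out/η = 276.22/0.916 = 301.55 W.
I_p = P_in/V_p = 301.55/230 = 1.31 A.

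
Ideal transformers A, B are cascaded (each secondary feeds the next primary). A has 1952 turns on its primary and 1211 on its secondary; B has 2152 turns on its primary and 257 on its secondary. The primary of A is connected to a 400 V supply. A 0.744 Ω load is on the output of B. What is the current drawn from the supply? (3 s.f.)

I_supply ≈ 2.95 A

Secondary of A: V = 400.00 × 1211/1952 = 248.16 V.
Secondary of B: V = 248.16 × 257/2152 = 29.636 V.
I_load = 29.636/0.744 = 39.833 A, so P_out = 29.636 × 39.833 = 1180.5 W.
All ideal ⇒ P_in = P_out, so I_supply = 1180.5/400 = 2.95 A.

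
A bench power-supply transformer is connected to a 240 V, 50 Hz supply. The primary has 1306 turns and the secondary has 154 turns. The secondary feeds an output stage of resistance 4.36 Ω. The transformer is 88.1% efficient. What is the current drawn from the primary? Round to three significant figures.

I_p ≈ 0.869 A

V_s = 240 × 154/1306 = 28.300 V.
I_s = V_s/R = 28.300/4.36 = 6.4909 A.
P_out = V_s I_s = 28.300 × 6.4909 = 183.69 W.
P_in = P_out/η = 183.69/0.881 = 208.50 W.
I_p = P_in/V_p = 208.50/240 = 0.869 A.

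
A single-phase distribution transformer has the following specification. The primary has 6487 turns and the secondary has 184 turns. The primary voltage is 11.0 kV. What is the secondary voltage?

V_s/V_p = N_s/N_p, so V_s = 11000 × 184/6487 = 312 V.

V_s ≈ 312 V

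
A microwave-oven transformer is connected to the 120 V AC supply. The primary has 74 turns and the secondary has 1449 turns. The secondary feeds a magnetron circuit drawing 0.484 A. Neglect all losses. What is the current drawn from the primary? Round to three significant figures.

I_p ≈ 9.48 A

For an ideal transformer I_p N_p = I_s N_s, so I_p = 0.484 × 1449/74 = 9.48 A.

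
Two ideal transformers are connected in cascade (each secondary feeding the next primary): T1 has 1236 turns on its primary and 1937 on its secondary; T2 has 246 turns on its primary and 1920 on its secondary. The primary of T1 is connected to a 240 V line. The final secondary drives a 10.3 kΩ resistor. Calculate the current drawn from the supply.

After T1: V = 240.00 × 1937/1236 = 376.12 V.
After T2: V = 376.12 × 1920/246 = 2935.5 V.
I_load = 2935.5/10300 = 0.28500 A, so P_out = 2935.5 × 0.28500 = 836.64 W.
All ideal ⇒ P_in = P_out, so I_supply = 836.64/240 = 3.49 A.

I_supply ≈ 3.49 A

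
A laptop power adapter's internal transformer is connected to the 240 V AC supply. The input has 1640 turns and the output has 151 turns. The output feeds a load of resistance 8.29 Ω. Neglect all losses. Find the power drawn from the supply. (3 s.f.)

P ≈ 58.9 W

V_out = V_in × N_out/N_in = 240 × 151/1640 = 22.098 V.
I_out = V_out/R = 22.098/8.29 = 2.6656 A.
I_in = I_out × N_out/N_in = 2.6656 × 151/1640 = 0.24543 A.
P = V_in I_in = 240 × 0.24543 = 58.9 W.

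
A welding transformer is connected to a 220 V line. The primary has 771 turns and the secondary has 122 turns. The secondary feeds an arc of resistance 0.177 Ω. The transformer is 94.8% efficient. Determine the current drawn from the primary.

V_s = 220 × 122/771 = 34.812 V.
I_s = V_s/R = 34.812/0.177 = 196.68 A.
P_out = V_s I_s = 34.812 × 196.68 = 6846.7 W.
P_in = P_out/η = 6846.7/0.948 = 7222.3 W.
I_p = P_in/V_p = 7222.3/220 = 32.8 A.

I_p ≈ 32.8 A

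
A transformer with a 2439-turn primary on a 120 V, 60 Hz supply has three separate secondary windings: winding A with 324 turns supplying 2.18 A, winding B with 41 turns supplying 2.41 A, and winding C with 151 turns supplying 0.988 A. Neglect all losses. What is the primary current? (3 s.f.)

I_p ≈ 0.391 A

V_A = 120 × 324/2439 = 15.941 V; V_B = 120 × 41/2439 = 2.0172 V; V_C = 120 × 151/2439 = 7.4293 V.
P_out = V_A I_A + V_B I_B + V_C I_C = 15.941×2.18 + 2.0172×2.41 + 7.4293×0.988 = 34.751 + 4.8615 + 7.3401 = 46.953 W.
Ideal ⇒ P_in = P_out, so I_p = P_out/V_p = 46.953/120 = 0.391 A.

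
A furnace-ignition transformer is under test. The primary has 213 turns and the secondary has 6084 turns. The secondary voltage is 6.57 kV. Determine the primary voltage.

V_p ≈ 230 V

V_p/V_s = N_p/N_s, so V_p = 6570 × 213/6084 = 230 V.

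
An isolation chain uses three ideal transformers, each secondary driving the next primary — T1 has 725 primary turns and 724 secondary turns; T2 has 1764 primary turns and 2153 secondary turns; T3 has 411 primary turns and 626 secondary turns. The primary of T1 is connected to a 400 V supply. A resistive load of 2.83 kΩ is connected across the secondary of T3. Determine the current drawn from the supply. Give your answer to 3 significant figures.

After T1: V = 400.00 × 724/725 = 399.45 V.
After T2: V = 399.45 × 2153/1764 = 487.54 V.
After T3: V = 487.54 × 626/411 = 742.57 V.
I_load = 742.57/2830 = 0.26239 A, so P_out = 742.57 × 0.26239 = 194.85 W.
All ideal ⇒ P_in = P_out, so I_supply = 194.85/400 = 0.487 A.

I_supply ≈ 0.487 A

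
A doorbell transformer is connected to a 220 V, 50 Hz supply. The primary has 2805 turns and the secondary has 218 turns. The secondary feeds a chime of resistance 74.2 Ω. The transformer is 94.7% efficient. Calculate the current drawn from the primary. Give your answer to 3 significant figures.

V_s = 220 × 218/2805 = 17.098 V.
I_s = V_s/R = 17.098/74.2 = 0.23043 A.
P_out = V_s I_s = 17.098 × 0.23043 = 3.9399 W.
P_in = P_out/η = 3.9399/0.947 = 4.1604 W.
I_p = P_in/V_p = 4.1604/220 = 0.0189 A.

I_p ≈ 0.0189 A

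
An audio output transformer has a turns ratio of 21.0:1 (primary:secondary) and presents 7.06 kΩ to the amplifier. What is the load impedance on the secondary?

Z_s = Z_p/(N_p/N_s)² = 7060/21.0² = 16.0 Ω.

Z_s ≈ 16.0 Ω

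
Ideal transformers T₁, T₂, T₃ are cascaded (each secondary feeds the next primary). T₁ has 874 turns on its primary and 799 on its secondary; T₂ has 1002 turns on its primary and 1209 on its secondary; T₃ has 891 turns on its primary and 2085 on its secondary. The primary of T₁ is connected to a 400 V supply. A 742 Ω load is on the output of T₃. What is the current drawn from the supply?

I_supply ≈ 3.59 A

Secondary of T₁: V = 400.00 × 799/874 = 365.68 V.
Secondary of T₂: V = 365.68 × 1209/1002 = 441.22 V.
Secondary of T₃: V = 441.22 × 2085/891 = 1032.5 V.
I_load = 1032.5/742 = 1.3915 A, so P_out = 1032.5 × 1.3915 = 1436.7 W.
All ideal ⇒ P_in = P_out, so I_supply = 1436.7/400 = 3.59 A.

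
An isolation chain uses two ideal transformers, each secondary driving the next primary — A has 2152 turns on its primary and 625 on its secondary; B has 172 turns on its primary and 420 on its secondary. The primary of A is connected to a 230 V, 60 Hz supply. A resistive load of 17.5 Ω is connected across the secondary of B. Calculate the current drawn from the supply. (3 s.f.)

Secondary of A: V = 230.00 × 625/2152 = 66.798 V.
Secondary of B: V = 66.798 × 420/172 = 163.11 V.
I_load = 163.11/17.5 = 9.3207 A, so P_out = 163.11 × 9.3207 = 1520.3 W.
All ideal ⇒ P_in = P_out, so I_supply = 1520.3/230 = 6.61 A.

I_supply ≈ 6.61 A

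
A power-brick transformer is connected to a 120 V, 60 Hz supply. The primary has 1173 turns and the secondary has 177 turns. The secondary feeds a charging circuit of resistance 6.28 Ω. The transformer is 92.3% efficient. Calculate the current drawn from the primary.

I_p ≈ 0.471 A

V_s = 120 × 177/1173 = 18.107 V.
I_s = V_s/R = 18.107/6.28 = 2.8833 A.
P_out = V_s I_s = 18.107 × 2.8833 = 52.210 W.
P_in = P_out/η = 52.210/0.923 = 56.566 W.
I_p = P_in/V_p = 56.566/120 = 0.471 A.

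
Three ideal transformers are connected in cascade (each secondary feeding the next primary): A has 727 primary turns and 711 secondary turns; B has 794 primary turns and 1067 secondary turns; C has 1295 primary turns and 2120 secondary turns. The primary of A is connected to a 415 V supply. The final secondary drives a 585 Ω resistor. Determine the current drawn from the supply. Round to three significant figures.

I_supply ≈ 3.28 A

Secondary of A: V = 415.00 × 711/727 = 405.87 V.
Secondary of B: V = 405.87 × 1067/794 = 545.42 V.
Secondary of C: V = 545.42 × 2120/1295 = 892.88 V.
I_load = 892.88/585 = 1.5263 A, so P_out = 892.88 × 1.5263 = 1362.8 W.
All ideal ⇒ P_in = P_out, so I_supply = 1362.8/415 = 3.28 A.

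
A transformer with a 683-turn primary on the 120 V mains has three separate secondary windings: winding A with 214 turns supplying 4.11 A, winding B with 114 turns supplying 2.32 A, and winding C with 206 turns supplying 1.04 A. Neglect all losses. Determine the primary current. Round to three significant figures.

V_A = 120 × 214/683 = 37.599 V; V_B = 120 × 114/683 = 20.029 V; V_C = 120 × 206/683 = 36.193 V.
P_out = V_A I_A + V_B I_B + V_C I_C = 37.599×4.11 + 20.029×2.32 + 36.193×1.04 = 154.53 + 46.468 + 37.641 = 238.64 W.
Ideal ⇒ P_in = P_out, so I_p = P_out/V_p = 238.64/120 = 1.99 A.

I_p ≈ 1.99 A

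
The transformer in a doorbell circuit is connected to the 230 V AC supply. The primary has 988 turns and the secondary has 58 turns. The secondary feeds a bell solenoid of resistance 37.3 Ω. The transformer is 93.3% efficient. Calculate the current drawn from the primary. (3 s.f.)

I_p ≈ 0.0228 A

V_s = 230 × 58/988 = 13.502 V.
I_s = V_s/R = 13.502/37.3 = 0.36198 A.
P_out = V_s I_s = 13.502 × 0.36198 = 4.8875 W.
P_in = P_out/η = 4.8875/0.933 = 5.2385 W.
I_p = P_in/V_p = 5.2385/230 = 0.0228 A.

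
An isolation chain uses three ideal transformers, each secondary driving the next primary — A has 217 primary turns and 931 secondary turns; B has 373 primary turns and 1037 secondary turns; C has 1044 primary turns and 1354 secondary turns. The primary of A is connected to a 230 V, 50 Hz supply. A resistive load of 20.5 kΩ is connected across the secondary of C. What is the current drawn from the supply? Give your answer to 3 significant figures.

I_supply ≈ 2.68 A

Secondary of A: V = 230.00 × 931/217 = 986.77 V.
Secondary of B: V = 986.77 × 1037/373 = 2743.4 V.
Secondary of C: V = 2743.4 × 1354/1044 = 3558.0 V.
I_load = 3558.0/20500 = 0.17356 A, so P_out = 3558.0 × 0.17356 = 617.53 W.
All ideal ⇒ P_in = P_out, so I_supply = 617.53/230 = 2.68 A.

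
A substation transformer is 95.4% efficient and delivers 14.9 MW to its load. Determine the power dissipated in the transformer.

P_loss ≈ 718000 W

P_in = P_out/η = 1.49×10^7/0.954 = 1.56184×10^7 W.
P_loss = P_in − P_out = 1.56184×10^7 − 1.49×10^7 = 718000 W.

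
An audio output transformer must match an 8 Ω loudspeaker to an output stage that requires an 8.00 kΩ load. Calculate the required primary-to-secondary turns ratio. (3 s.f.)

N_p/N_s ≈ 31.6

Z_p/Z_s = (N_p/N_s)², so N_p/N_s = √(8000/8) = √1000 = 31.6.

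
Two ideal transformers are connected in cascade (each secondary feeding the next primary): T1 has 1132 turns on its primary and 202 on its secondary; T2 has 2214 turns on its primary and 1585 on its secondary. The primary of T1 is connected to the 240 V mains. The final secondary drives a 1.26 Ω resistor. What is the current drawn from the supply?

Secondary of T1: V = 240.00 × 202/1132 = 42.827 V.
Secondary of T2: V = 42.827 × 1585/2214 = 30.660 V.
I_load = 30.660/1.26 = 24.333 A, so P_out = 30.660 × 24.333 = 746.05 W.
All ideal ⇒ P_in = P_out, so I_supply = 746.05/240 = 3.11 A.

I_supply ≈ 3.11 A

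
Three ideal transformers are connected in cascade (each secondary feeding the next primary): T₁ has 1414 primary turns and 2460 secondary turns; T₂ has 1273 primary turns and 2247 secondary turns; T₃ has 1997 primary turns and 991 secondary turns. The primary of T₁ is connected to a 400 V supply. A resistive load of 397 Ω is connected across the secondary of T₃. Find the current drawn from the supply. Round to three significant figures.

Secondary of T₁: V = 400.00 × 2460/1414 = 695.90 V.
Secondary of T₂: V = 695.90 × 2247/1273 = 1228.3 V.
Secondary of T₃: V = 1228.3 × 991/1997 = 609.56 V.
I_load = 609.56/397 = 1.5354 A, so P_out = 609.56 × 1.5354 = 935.93 W.
All ideal ⇒ P_in = P_out, so I_supply = 935.93/400 = 2.34 A.

I_supply ≈ 2.34 A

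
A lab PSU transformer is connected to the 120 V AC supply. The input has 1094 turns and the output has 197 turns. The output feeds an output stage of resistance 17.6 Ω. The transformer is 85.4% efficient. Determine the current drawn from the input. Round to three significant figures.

V_out = 120 × 197/1094 = 21.609 V.
I_out = V_out/R = 21.609/17.6 = 1.2278 A.
P_out = V_out I_out = 21.609 × 1.2278 = 26.531 W.
P_in = P_out/η = 26.531/0.854 = 31.066 W.
I_in = P_in/V_in = 31.066/120 = 0.259 A.

I_in ≈ 0.259 A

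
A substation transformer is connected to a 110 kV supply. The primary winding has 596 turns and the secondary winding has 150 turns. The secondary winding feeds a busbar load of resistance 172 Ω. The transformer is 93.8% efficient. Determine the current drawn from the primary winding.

I_p ≈ 43.2 A

V_s = 110000 × 150/596 = 27685 V.
I_s = V_s/R = 27685/172 = 160.96 A.
P_out = V_s I_s = 27685 × 160.96 = 4.4560×10^6 W.
P_in = P_out/η = 4.4560×10^6/0.938 = 4.7506×10^6 W.
I_p = P_in/V_p = 4.7506×10^6/110000 = 43.2 A.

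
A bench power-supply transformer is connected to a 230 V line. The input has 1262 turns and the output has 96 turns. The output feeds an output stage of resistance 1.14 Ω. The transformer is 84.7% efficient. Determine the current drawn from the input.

I_in ≈ 1.38 A

V_out = 230 × 96/1262 = 17.496 V.
I_out = V_out/R = 17.496/1.14 = 15.347 A.
P_out = V_out I_out = 17.496 × 15.347 = 268.52 W.
P_in = P_out/η = 268.52/0.847 = 317.02 W.
I_in = P_in/V_in = 317.02/230 = 1.38 A.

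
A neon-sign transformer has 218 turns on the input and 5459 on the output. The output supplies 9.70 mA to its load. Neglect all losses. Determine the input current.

For an ideal transformer I_in/I_out = N_out/N_in, so I_in = 0.00970 × 5459/218 = 0.243 A.

I_in ≈ 0.243 A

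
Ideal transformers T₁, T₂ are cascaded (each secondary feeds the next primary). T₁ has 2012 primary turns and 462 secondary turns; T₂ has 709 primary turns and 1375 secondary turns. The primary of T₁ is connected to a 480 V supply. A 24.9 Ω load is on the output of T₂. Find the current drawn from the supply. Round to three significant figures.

I_supply ≈ 3.82 A

Secondary of T₁: V = 480.00 × 462/2012 = 110.22 V.
Secondary of T₂: V = 110.22 × 1375/709 = 213.75 V.
I_load = 213.75/24.9 = 8.5844 A, so P_out = 213.75 × 8.5844 = 1834.9 W.
All ideal ⇒ P_in = P_out, so I_supply = 1834.9/480 = 3.82 A.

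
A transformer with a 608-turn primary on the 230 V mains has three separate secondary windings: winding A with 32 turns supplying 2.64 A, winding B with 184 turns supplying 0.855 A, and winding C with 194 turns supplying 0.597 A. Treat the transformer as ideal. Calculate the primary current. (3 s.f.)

I_p ≈ 0.588 A

V_A = 230 × 32/608 = 12.105 V; V_B = 230 × 184/608 = 69.605 V; V_C = 230 × 194/608 = 73.388 V.
P_out = V_A I_A + V_B I_B + V_C I_C = 12.105×2.64 + 69.605×0.855 + 73.388×0.597 = 31.958 + 59.513 + 43.813 = 135.28 W.
Ideal ⇒ P_in = P_out, so I_p = P_out/V_p = 135.28/230 = 0.588 A.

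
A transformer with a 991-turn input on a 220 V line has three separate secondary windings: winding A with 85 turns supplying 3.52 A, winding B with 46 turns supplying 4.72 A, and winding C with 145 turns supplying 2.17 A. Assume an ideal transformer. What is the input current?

I_in ≈ 0.839 A

V_A = 220 × 85/991 = 18.870 V; V_B = 220 × 46/991 = 10.212 V; V_C = 220 × 145/991 = 32.190 V.
P_out = V_A I_A + V_B I_B + V_C I_C = 18.870×3.52 + 10.212×4.72 + 32.190×2.17 = 66.422 + 48.200 + 69.852 = 184.47 W.
Ideal ⇒ P_in = P_out, so I_in = P_out/V_in = 184.47/220 = 0.839 A.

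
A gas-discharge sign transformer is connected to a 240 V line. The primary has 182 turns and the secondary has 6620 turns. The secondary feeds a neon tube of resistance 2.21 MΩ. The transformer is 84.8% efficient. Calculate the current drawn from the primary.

I_p ≈ 0.169 A

V_s = 240 × 6620/182 = 8729.7 V.
I_s = V_s/R = 8729.7/(2.21×10^6) = 0.0039501 A.
P_out = V_s I_s = 8729.7 × 0.0039501 = 34.483 W.
P_in = P_out/η = 34.483/0.848 = 40.664 W.
I_p = P_in/V_p = 40.664/240 = 0.169 A.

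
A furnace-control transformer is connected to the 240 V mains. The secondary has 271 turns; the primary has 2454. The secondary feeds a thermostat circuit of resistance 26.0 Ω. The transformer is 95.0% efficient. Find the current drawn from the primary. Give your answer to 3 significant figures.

I_p ≈ 0.118 A

V_s = 240 × 271/2454 = 26.504 V.
I_s = V_s/R = 26.504/26.0 = 1.0194 A.
P_out = V_s I_s = 26.504 × 1.0194 = 27.017 W.
P_in = P_out/η = 27.017/0.950 = 28.439 W.
I_p = P_in/V_p = 28.439/240 = 0.118 A.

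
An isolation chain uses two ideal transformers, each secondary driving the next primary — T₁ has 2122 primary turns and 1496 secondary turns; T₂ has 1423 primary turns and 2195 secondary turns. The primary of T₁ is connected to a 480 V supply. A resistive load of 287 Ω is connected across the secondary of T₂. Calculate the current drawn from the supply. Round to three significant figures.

Secondary of T₁: V = 480.00 × 1496/2122 = 338.40 V.
Secondary of T₂: V = 338.40 × 2195/1423 = 521.98 V.
I_load = 521.98/287 = 1.8188 A, so P_out = 521.98 × 1.8188 = 949.36 W.
All ideal ⇒ P_in = P_out, so I_supply = 949.36/480 = 1.98 A.

I_supply ≈ 1.98 A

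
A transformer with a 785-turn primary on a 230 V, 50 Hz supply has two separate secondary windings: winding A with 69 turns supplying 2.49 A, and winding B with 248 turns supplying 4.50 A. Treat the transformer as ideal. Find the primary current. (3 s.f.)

I_p ≈ 1.64 A

V_A = 230 × 69/785 = 20.217 V; V_B = 230 × 248/785 = 72.662 V.
P_out = V_A I_A + V_B I_B = 20.217×2.49 + 72.662×4.50 = 50.339 + 326.98 = 377.32 W.
Ideal ⇒ P_in = P_out, so I_p = P_out/V_p = 377.32/230 = 1.64 A.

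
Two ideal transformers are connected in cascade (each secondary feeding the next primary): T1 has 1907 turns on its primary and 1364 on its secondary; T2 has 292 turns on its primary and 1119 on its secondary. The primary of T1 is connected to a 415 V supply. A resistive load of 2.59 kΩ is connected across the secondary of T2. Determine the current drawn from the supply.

I_supply ≈ 1.20 A

After T1: V = 415.00 × 1364/1907 = 296.83 V.
After T2: V = 296.83 × 1119/292 = 1137.5 V.
I_load = 1137.5/2590 = 0.43920 A, so P_out = 1137.5 × 0.43920 = 499.60 W.
All ideal ⇒ P_in = P_out, so I_supply = 499.60/415 = 1.20 A.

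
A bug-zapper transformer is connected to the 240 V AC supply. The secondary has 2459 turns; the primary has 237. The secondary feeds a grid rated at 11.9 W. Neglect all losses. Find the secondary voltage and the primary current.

V_s ≈ 2490 V, I_p ≈ 0.0496 A

V_s = V_p × N_s/N_p = 240 × 2459/237 = 2490.1 V.
I_s = P/V_s = 11.9/2490.1 = 0.0047789 A.
I_p = I_s × N_s/N_p = 0.0047789 × 2459/237 = 0.0496 A.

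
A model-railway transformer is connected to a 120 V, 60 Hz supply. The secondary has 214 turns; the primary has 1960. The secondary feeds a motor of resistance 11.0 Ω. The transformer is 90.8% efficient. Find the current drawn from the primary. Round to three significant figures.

V_s = 120 × 214/1960 = 13.102 V.
I_s = V_s/R = 13.102/11.0 = 1.1911 A.
P_out = V_s I_s = 13.102 × 1.1911 = 15.606 W.
P_in = P_out/η = 15.606/0.908 = 17.187 W.
I_p = P_in/V_p = 17.187/120 = 0.143 A.

I_p ≈ 0.143 A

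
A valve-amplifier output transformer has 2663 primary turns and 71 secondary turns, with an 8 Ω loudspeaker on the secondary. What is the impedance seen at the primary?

Z_p = (N_p/N_s)² × Z_s = (2663/71)² × 8 = 11300 Ω.

Z_p ≈ 11300 Ω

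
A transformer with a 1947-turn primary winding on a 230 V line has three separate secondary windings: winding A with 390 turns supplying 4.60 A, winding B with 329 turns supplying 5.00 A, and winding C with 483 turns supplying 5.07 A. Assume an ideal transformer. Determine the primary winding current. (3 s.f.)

V_A = 230 × 390/1947 = 46.071 V; V_B = 230 × 329/1947 = 38.865 V; V_C = 230 × 483/1947 = 57.057 V.
P_out = V_A I_A + V_B I_B + V_C I_C = 46.071×4.60 + 38.865×5.00 + 57.057×5.07 = 211.93 + 194.32 + 289.28 = 695.53 W.
Ideal ⇒ P_in = P_out, so I_p = P_out/V_p = 695.53/230 = 3.02 A.

I_p ≈ 3.02 A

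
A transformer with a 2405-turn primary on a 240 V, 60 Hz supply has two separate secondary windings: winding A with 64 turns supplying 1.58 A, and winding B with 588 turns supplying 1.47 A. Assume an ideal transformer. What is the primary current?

V_A = 240 × 64/2405 = 6.3867 V; V_B = 240 × 588/2405 = 58.678 V.
P_out = V_A I_A + V_B I_B = 6.3867×1.58 + 58.678×1.47 = 10.091 + 86.256 = 96.347 W.
Ideal ⇒ P_in = P_out, so I_p = P_out/V_p = 96.347/240 = 0.401 A.

I_p ≈ 0.401 A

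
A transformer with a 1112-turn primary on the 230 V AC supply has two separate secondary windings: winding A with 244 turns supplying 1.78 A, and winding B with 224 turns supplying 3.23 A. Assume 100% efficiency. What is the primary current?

V_A = 230 × 244/1112 = 50.468 V; V_B = 230 × 224/1112 = 46.331 V.
P_out = V_A I_A + V_B I_B = 50.468×1.78 + 46.331×3.23 = 89.832 + 149.65 = 239.48 W.
Ideal ⇒ P_in = P_out, so I_p = P_out/V_p = 239.48/230 = 1.04 A.

I_p ≈ 1.04 A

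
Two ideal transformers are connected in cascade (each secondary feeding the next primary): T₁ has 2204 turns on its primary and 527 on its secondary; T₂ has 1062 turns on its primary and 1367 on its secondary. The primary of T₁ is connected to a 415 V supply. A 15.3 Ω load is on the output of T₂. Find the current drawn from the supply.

I_supply ≈ 2.57 A

After T₁: V = 415.00 × 527/2204 = 99.231 V.
After T₂: V = 99.231 × 1367/1062 = 127.73 V.
I_load = 127.73/15.3 = 8.3483 A, so P_out = 127.73 × 8.3483 = 1066.3 W.
All ideal ⇒ P_in = P_out, so I_supply = 1066.3/415 = 2.57 A.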